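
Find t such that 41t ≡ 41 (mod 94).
1

Since gcd(41, 94) = 1 divides 41, a solution exists.
Multiply both sides by the inverse of 41 mod 94:
  41^(-1) mod 94 = 39
  x ≡ 39 × 41 ≡ 1599 ≡ 1 (mod 94)
Verification: 41 × 1 = 41 = 0 × 94 + 41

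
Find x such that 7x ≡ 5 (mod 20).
15

Since gcd(7, 20) = 1 divides 5, a solution exists.
Multiply both sides by the inverse of 7 mod 20:
  7^(-1) mod 20 = 3
  x ≡ 3 × 5 ≡ 15 ≡ 15 (mod 20)
Verification: 7 × 15 = 105 = 5 × 20 + 5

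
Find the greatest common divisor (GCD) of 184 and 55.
1

Using the Euclidean algorithm:
184 = 3 × 55 + 19
55 = 2 × 19 + 17
19 = 1 × 17 + 2
17 = 8 × 2 + 1
2 = 2 × 1 + 0

GCD(184, 55) = 1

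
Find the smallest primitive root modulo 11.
p - 1 = 10 has prime divisors 2, 5. h is a primitive root mod 11 iff h^(10/q) ≢ 1 (mod 11) for each such q.
h = 2: 2^5 ≡ 10, 2^2 ≡ 4 (mod 11); none is 1, so 2 has order 10 and is a primitive root.
The smallest primitive root mod 11 is g = 2.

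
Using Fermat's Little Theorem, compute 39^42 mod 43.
By Fermat's Little Theorem, 39^{42} ≡ 1 (mod 43) since 43 is prime and gcd(39, 43) = 1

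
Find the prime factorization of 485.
5 × 97

Divide by primes starting from smallest:
485 ÷ 5 = 97
97 ÷ 97 = 1

485 = 5 × 97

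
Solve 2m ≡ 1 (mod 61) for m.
2^(-1) ≡ 31 (mod 61). Verification: 2 × 31 = 62 ≡ 1 (mod 61)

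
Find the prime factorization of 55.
5 × 11

Divide by primes starting from smallest:
55 ÷ 5 = 11
11 ÷ 11 = 1

55 = 5 × 11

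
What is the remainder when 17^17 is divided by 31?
Using repeated squaring. 17 = 16 + 1 (binary 10001). Repeated squaring mod 31: 17^1 ≡ 17; 17^2 ≡ 17² = 289 ≡ 10; 17^4 ≡ 10² = 100 ≡ 7; 17^8 ≡ 7² = 49 ≡ 18; 17^16 ≡ 18² = 324 ≡ 14. Multiply: 17^17 = 17^16 × 17^1 ≡ 14 × 17 (mod 31): 14 × 17 = 238 ≡ 21. So 17^17 ≡ 21 (mod 31).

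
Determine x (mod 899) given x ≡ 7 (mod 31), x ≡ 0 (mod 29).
348

Using the Chinese Remainder Theorem:
M = product of moduli = 899
For equation 1: M_1 = 29, 29 ≡ 29 (mod 31), inverse of 29 mod 31 is 15 (check: 29 × 15 = 435 ≡ 1 (mod 31))
For equation 2: M_2 = 31, 31 ≡ 2 (mod 29), inverse of 31 mod 29 is 15 (check: 2 × 15 = 30 ≡ 1 (mod 29))
Combine: x ≡ Σ r_i×M_i×(M_i⁻¹ mod m_i) = 7×29×15 + 0×31×15 = 3045 + 0 = 3045
3045 mod 899 = 348
x ≡ 348 (mod 899)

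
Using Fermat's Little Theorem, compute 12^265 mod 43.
By Fermat: 12^{42} ≡ 1 (mod 43). 265 ≡ 13 (mod 42). So 12^{265} ≡ 12^{13} ≡ 3 (mod 43)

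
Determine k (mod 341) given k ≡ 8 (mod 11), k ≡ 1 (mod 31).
63

Using the Chinese Remainder Theorem:
M = product of moduli = 341
For equation 1: M_1 = 31, 31 ≡ 9 (mod 11), inverse of 31 mod 11 is 5 (check: 9 × 5 = 45 ≡ 1 (mod 11))
For equation 2: M_2 = 11, 11 ≡ 11 (mod 31), inverse of 11 mod 31 is 17 (check: 11 × 17 = 187 ≡ 1 (mod 31))
Combine: k ≡ Σ r_i×M_i×(M_i⁻¹ mod m_i) = 8×31×5 + 1×11×17 = 1240 + 187 = 1427
1427 mod 341 = 63
k ≡ 63 (mod 341)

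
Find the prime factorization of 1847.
1847

Divide by primes starting from smallest:
1847 ÷ 1847 = 1

1847 = 1847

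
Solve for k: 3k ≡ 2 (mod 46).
16

Since gcd(3, 46) = 1 divides 2, a solution exists.
Multiply both sides by the inverse of 3 mod 46:
  3^(-1) mod 46 = 31
  x ≡ 31 × 2 ≡ 62 ≡ 16 (mod 46)
Verification: 3 × 16 = 48 = 1 × 46 + 2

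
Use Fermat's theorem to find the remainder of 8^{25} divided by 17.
8

By Fermat's Little Theorem, a^(p-1) ≡ 1 (mod p) for prime p and gcd(a, p) = 1
Here p = 17, so 8^16 ≡ 1 (mod 17)
We can reduce the exponent: 25 mod 16 = 9
So 8^25 ≡ 8^9 (mod 17)
Computing: 8^9 mod 17 = 8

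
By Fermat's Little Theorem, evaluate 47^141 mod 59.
By Fermat: 47^{58} ≡ 1 (mod 59). 141 = 2×58 + 25. So 47^{141} ≡ 47^{25} ≡ 24 (mod 59)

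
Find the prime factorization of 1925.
5^2 × 7 × 11

Divide by primes starting from smallest:
1925 ÷ 5 = 385
385 ÷ 5 = 77
77 ÷ 7 = 11
11 ÷ 11 = 1

1925 = 5^2 × 7 × 11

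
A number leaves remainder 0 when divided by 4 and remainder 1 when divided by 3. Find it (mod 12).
M = 4 × 3 = 12. M₁ = 3, y₁ ≡ 3 (mod 4). M₂ = 4, y₂ ≡ 1 (mod 3). z = 0×3×3 + 1×4×1 ≡ 4 (mod 12)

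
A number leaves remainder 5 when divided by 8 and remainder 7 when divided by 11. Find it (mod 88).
M = 8 × 11 = 88. M₁ = 11, y₁ ≡ 3 (mod 8). M₂ = 8, y₂ ≡ 7 (mod 11). r = 5×11×3 + 7×8×7 ≡ 29 (mod 88)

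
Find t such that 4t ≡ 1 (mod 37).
4^(-1) ≡ 28 (mod 37). Verification: 4 × 28 = 112 ≡ 1 (mod 37)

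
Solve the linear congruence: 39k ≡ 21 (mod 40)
19

Since gcd(39, 40) = 1 divides 21, a solution exists.
Multiply both sides by the inverse of 39 mod 40:
  39^(-1) mod 40 = 39
  x ≡ 39 × 21 ≡ 819 ≡ 19 (mod 40)
Verification: 39 × 19 = 741 = 18 × 40 + 21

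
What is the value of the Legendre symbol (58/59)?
(58/59) = 58^{29} mod 59 = -1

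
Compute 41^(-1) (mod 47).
41^(-1) ≡ 39 (mod 47). Verification: 41 × 39 = 1599 ≡ 1 (mod 47)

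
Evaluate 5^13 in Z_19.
Using repeated squaring. 13 = 8 + 4 + 1 (binary 1101). Repeated squaring mod 19: 5^1 ≡ 5; 5^2 ≡ 5² = 25 ≡ 6; 5^4 ≡ 6² = 36 ≡ 17; 5^8 ≡ 17² = 289 ≡ 4. Multiply: 5^13 = 5^8 × 5^4 × 5^1 ≡ 4 × 17 × 5 (mod 19): 4 × 17 = 68 ≡ 11; 11 × 5 = 55 ≡ 17. So 5^13 ≡ 17 (mod 19).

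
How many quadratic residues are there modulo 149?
For prime 149, there are (p-1)/2 = (149-1)/2 = 74 quadratic residues (excluding 0).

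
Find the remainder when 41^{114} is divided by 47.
By Fermat: 41^{46} ≡ 1 (mod 47). 114 = 2×46 + 22. So 41^{114} ≡ 41^{22} ≡ 8 (mod 47)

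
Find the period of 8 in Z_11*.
Powers of 8 mod 11: 8^1≡8, 8^2≡9, 8^3≡6, 8^4≡4, 8^5≡10, 8^6≡3, 8^7≡2, 8^8≡5, 8^9≡7, 8^10≡1. Order = 10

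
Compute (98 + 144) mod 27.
26

(98 + 144) = 242
242 mod 27 = 26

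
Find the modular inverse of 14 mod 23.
14^(-1) ≡ 5 (mod 23). Verification: 14 × 5 = 70 ≡ 1 (mod 23)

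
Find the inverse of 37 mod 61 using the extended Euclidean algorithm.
Extended GCD: 37(-28) + 61(17) = 1. So 37^(-1) ≡ 33 ≡ 33 (mod 61). Verify: 37 × 33 = 1221 ≡ 1 (mod 61)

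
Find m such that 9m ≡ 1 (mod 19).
9^(-1) ≡ 17 (mod 19). Verification: 9 × 17 = 153 ≡ 1 (mod 19)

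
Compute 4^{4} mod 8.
0

Using successive squaring:
Binary expansion of 4: 100
Powers of 4 mod 8 (each is the square of the previous):
  4^1 ≡ 4 (mod 8)
  4^2 ≡ 4² = 16 ≡ 0 (mod 8)
  4^4 ≡ 0² = 0 ≡ 0 (mod 8)
4 is a power of 2, so 4^4 is the last square: ≡ 0 (mod 8)
Result: 4^4 ≡ 0 (mod 8)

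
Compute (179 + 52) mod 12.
3

(179 + 52) = 231
231 mod 12 = 3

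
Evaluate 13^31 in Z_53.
Using repeated squaring. 31 = 16 + 8 + 4 + 2 + 1 (binary 11111). Repeated squaring mod 53: 13^1 ≡ 13; 13^2 ≡ 13² = 169 ≡ 10; 13^4 ≡ 10² = 100 ≡ 47; 13^8 ≡ 47² = 2209 ≡ 36; 13^16 ≡ 36² = 1296 ≡ 24. Multiply: 13^31 = 13^16 × 13^8 × 13^4 × 13^2 × 13^1 ≡ 24 × 36 × 47 × 10 × 13 (mod 53): 24 × 36 = 864 ≡ 16; 16 × 47 = 752 ≡ 10; 10 × 10 = 100 ≡ 47; 47 × 13 = 611 ≡ 28. So 13^31 ≡ 28 (mod 53).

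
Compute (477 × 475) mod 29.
27

(477 × 475) = 226575
226575 mod 29 = 27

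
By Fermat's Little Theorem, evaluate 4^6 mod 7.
By Fermat's Little Theorem, 4^{6} ≡ 1 (mod 7) since 7 is prime and gcd(4, 7) = 1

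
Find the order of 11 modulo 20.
Powers of 11 mod 20: 11^1≡11, 11^2≡1. Order = 2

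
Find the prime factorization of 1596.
2^2 × 3 × 7 × 19

Divide by primes starting from smallest:
1596 ÷ 2 = 798
798 ÷ 2 = 399
399 ÷ 3 = 133
133 ÷ 7 = 19
19 ÷ 19 = 1

1596 = 2^2 × 3 × 7 × 19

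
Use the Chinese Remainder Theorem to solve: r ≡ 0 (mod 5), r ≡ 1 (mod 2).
M = 5 × 2 = 10. M₁ = 2, y₁ ≡ 3 (mod 5). M₂ = 5, y₂ ≡ 1 (mod 2). r = 0×2×3 + 1×5×1 ≡ 5 (mod 10)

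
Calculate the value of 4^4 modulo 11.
4 = 4 (binary 100). Repeated squaring mod 11: 4^1 ≡ 4; 4^2 ≡ 4² = 16 ≡ 5; 4^4 ≡ 5² = 25 ≡ 3. So 4^4 ≡ 3 (mod 11).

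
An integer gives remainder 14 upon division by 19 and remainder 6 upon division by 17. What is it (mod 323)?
M = 19 × 17 = 323. M₁ = 17, y₁ ≡ 9 (mod 19). M₂ = 19, y₂ ≡ 9 (mod 17). y = 14×17×9 + 6×19×9 ≡ 261 (mod 323). The smallest positive such number is 261.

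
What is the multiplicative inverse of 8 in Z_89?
78

Using Extended Euclidean Algorithm:
gcd(8, 89) = 1
Bezout coefficients: 8 × -11 + 89 × 1 = 1
So 8 × -11 ≡ 1 (mod 89)
The inverse is -11 mod 89 = 78
Verification: 8 × 78 = 624 = 7 × 89 + 1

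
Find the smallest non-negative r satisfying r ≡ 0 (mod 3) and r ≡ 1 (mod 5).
M = 3 × 5 = 15. M₁ = 5, y₁ ≡ 2 (mod 3). M₂ = 3, y₂ ≡ 2 (mod 5). r = 0×5×2 + 1×3×2 ≡ 6 (mod 15)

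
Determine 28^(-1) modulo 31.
28^(-1) ≡ 10 (mod 31). Verification: 28 × 10 = 280 ≡ 1 (mod 31)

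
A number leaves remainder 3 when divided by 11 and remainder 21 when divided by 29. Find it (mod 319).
M = 11 × 29 = 319. M₁ = 29, y₁ ≡ 8 (mod 11). M₂ = 11, y₂ ≡ 8 (mod 29). y = 3×29×8 + 21×11×8 ≡ 311 (mod 319)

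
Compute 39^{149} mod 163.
119

Using successive squaring:
Binary expansion of 149: 10010101
Powers of 39 mod 163 (each is the square of the previous):
  39^1 ≡ 39 (mod 163)
  39^2 ≡ 39² = 1521 ≡ 54 (mod 163)
  39^4 ≡ 54² = 2916 ≡ 145 (mod 163)
  39^8 ≡ 145² = 21025 ≡ 161 (mod 163)
  39^16 ≡ 161² = 25921 ≡ 4 (mod 163)
  39^32 ≡ 4² = 16 ≡ 16 (mod 163)
  39^64 ≡ 16² = 256 ≡ 93 (mod 163)
  39^128 ≡ 93² = 8649 ≡ 10 (mod 163)
149 = 128 + 16 + 4 + 1, so 39^149 = 39^128 × 39^16 × 39^4 × 39^1 ≡ 10 × 4 × 145 × 39 (mod 163)
Multiplying step by step:
  10 × 4 = 40 ≡ 40 (mod 163)
  40 × 145 = 5800 ≡ 95 (mod 163)
  95 × 39 = 3705 ≡ 119 (mod 163)
Result: 39^149 ≡ 119 (mod 163)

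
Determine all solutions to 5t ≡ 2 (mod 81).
49

Since gcd(5, 81) = 1 divides 2, a solution exists.
Multiply both sides by the inverse of 5 mod 81:
  5^(-1) mod 81 = 65
  x ≡ 65 × 2 ≡ 130 ≡ 49 (mod 81)
Verification: 5 × 49 = 245 = 3 × 81 + 2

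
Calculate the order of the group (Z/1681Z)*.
1640

Prime factorization: 1681 = 41^2
Using the formula φ(n) = n × Π(1 - 1/p) for each prime factor p:
φ(1681) = 1681 × (1 - 1/41)
φ(1681) = 1640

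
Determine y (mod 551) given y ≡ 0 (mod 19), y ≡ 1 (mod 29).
494

Using the Chinese Remainder Theorem:
M = product of moduli = 551
For equation 1: M_1 = 29, 29 ≡ 10 (mod 19), inverse of 29 mod 19 is 2 (check: 10 × 2 = 20 ≡ 1 (mod 19))
For equation 2: M_2 = 19, 19 ≡ 19 (mod 29), inverse of 19 mod 29 is 26 (check: 19 × 26 = 494 ≡ 1 (mod 29))
Combine: y ≡ Σ r_i×M_i×(M_i⁻¹ mod m_i) = 0×29×2 + 1×19×26 = 0 + 494 = 494
494 mod 551 = 494
y ≡ 494 (mod 551)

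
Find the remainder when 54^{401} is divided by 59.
By Fermat: 54^{58} ≡ 1 (mod 59). 401 = 6×58 + 53. So 54^{401} ≡ 54^{53} ≡ 30 (mod 59)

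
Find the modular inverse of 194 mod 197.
194^(-1) ≡ 131 (mod 197). Verification: 194 × 131 = 25414 ≡ 1 (mod 197)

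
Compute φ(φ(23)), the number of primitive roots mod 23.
Number of primitive roots mod 23 = φ(22) = 10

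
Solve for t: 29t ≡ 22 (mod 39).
29

Since gcd(29, 39) = 1 divides 22, a solution exists.
Multiply both sides by the inverse of 29 mod 39:
  29^(-1) mod 39 = 35
  x ≡ 35 × 22 ≡ 770 ≡ 29 (mod 39)
Verification: 29 × 29 = 841 = 21 × 39 + 22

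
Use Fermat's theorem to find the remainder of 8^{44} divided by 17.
16

By Fermat's Little Theorem, a^(p-1) ≡ 1 (mod p) for prime p and gcd(a, p) = 1
Here p = 17, so 8^16 ≡ 1 (mod 17)
We can reduce the exponent: 44 mod 16 = 12
So 8^44 ≡ 8^12 (mod 17)
Computing: 8^12 mod 17 = 16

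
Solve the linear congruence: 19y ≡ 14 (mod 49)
42

Since gcd(19, 49) = 1 divides 14, a solution exists.
Multiply both sides by the inverse of 19 mod 49:
  19^(-1) mod 49 = 31
  x ≡ 31 × 14 ≡ 434 ≡ 42 (mod 49)
Verification: 19 × 42 = 798 = 16 × 49 + 14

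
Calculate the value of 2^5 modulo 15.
5 = 4 + 1 (binary 101). Repeated squaring mod 15: 2^1 ≡ 2; 2^2 ≡ 2² = 4 ≡ 4; 2^4 ≡ 4² = 16 ≡ 1. Multiply: 2^5 = 2^4 × 2^1 ≡ 1 × 2 (mod 15): 1 × 2 = 2 ≡ 2. So 2^5 ≡ 2 (mod 15).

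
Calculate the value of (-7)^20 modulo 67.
Using repeated squaring. (-7) ≡ 60 (mod 67). 20 = 16 + 4 (binary 10100). Repeated squaring mod 67: 60^1 ≡ 60; 60^2 ≡ 60² = 3600 ≡ 49; 60^4 ≡ 49² = 2401 ≡ 56; 60^8 ≡ 56² = 3136 ≡ 54; 60^16 ≡ 54² = 2916 ≡ 35. Multiply: (-7)^20 ≡ 60^16 × 60^4 ≡ 35 × 56 (mod 67): 35 × 56 = 1960 ≡ 17. So (-7)^20 ≡ 17 (mod 67).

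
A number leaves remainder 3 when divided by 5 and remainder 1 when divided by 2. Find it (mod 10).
M = 5 × 2 = 10. M₁ = 2, y₁ ≡ 3 (mod 5). M₂ = 5, y₂ ≡ 1 (mod 2). y = 3×2×3 + 1×5×1 ≡ 3 (mod 10)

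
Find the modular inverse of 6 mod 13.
6^(-1) ≡ 11 (mod 13). Verification: 6 × 11 = 66 ≡ 1 (mod 13)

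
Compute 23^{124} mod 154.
23

Using successive squaring:
Binary expansion of 124: 1111100
Powers of 23 mod 154 (each is the square of the previous):
  23^1 ≡ 23 (mod 154)
  23^2 ≡ 23² = 529 ≡ 67 (mod 154)
  23^4 ≡ 67² = 4489 ≡ 23 (mod 154)
  23^8 ≡ 23² = 529 ≡ 67 (mod 154)
  23^16 ≡ 67² = 4489 ≡ 23 (mod 154)
  23^32 ≡ 23² = 529 ≡ 67 (mod 154)
  23^64 ≡ 67² = 4489 ≡ 23 (mod 154)
124 = 64 + 32 + 16 + 8 + 4, so 23^124 = 23^64 × 23^32 × 23^16 × 23^8 × 23^4 ≡ 23 × 67 × 23 × 67 × 23 (mod 154)
Multiplying step by step:
  23 × 67 = 1541 ≡ 1 (mod 154)
  1 × 23 = 23 ≡ 23 (mod 154)
  23 × 67 = 1541 ≡ 1 (mod 154)
  1 × 23 = 23 ≡ 23 (mod 154)
Result: 23^124 ≡ 23 (mod 154)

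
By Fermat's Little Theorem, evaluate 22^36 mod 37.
By Fermat's Little Theorem, 22^{36} ≡ 1 (mod 37) since 37 is prime and gcd(22, 37) = 1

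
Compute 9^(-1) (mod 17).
9^(-1) ≡ 2 (mod 17). Verification: 9 × 2 = 18 ≡ 1 (mod 17)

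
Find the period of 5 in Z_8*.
Powers of 5 mod 8: 5^1≡5, 5^2≡1. Order = 2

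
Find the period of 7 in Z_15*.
Powers of 7 mod 15: 7^1≡7, 7^2≡4, 7^3≡13, 7^4≡1. Order = 4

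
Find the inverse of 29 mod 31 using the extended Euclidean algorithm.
Extended GCD: 29(15) + 31(-14) = 1. So 29^(-1) ≡ 15 ≡ 15 (mod 31). Verify: 29 × 15 = 435 ≡ 1 (mod 31)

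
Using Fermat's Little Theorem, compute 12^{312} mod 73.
8

By Fermat's Little Theorem, a^(p-1) ≡ 1 (mod p) for prime p and gcd(a, p) = 1
Here p = 73, so 12^72 ≡ 1 (mod 73)
We can reduce the exponent: 312 mod 72 = 24
So 12^312 ≡ 12^24 (mod 73)
Computing: 12^24 mod 73 = 8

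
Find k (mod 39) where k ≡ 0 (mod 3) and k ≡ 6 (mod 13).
M = 3 × 13 = 39. M₁ = 13, y₁ ≡ 1 (mod 3). M₂ = 3, y₂ ≡ 9 (mod 13). k = 0×13×1 + 6×3×9 ≡ 6 (mod 39)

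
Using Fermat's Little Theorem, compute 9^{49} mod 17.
9

By Fermat's Little Theorem, a^(p-1) ≡ 1 (mod p) for prime p and gcd(a, p) = 1
Here p = 17, so 9^16 ≡ 1 (mod 17)
We can reduce the exponent: 49 mod 16 = 1
So 9^49 ≡ 9^1 (mod 17)
Computing: 9^1 mod 17 = 9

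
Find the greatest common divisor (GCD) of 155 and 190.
5

Using the Euclidean algorithm:
155 = 0 × 190 + 155
190 = 1 × 155 + 35
155 = 4 × 35 + 15
35 = 2 × 15 + 5
15 = 3 × 5 + 0

GCD(155, 190) = 5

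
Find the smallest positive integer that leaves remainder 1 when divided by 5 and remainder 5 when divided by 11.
M = 5 × 11 = 55. M₁ = 11, y₁ ≡ 1 (mod 5). M₂ = 5, y₂ ≡ 9 (mod 11). x = 1×11×1 + 5×5×9 ≡ 16 (mod 55). The smallest positive such number is 16.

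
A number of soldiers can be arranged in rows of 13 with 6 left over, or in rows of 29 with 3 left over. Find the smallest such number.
M = 13 × 29 = 377. M₁ = 29, y₁ ≡ 9 (mod 13). M₂ = 13, y₂ ≡ 9 (mod 29). x = 6×29×9 + 3×13×9 ≡ 32 (mod 377). The smallest positive such number is 32.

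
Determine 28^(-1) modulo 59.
28^(-1) ≡ 19 (mod 59). Verification: 28 × 19 = 532 ≡ 1 (mod 59)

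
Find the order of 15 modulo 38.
Powers of 15 mod 38: 15^1≡15, 15^2≡35, 15^3≡31, 15^4≡9, 15^5≡21, 15^6≡11, 15^7≡13, 15^8≡5, 15^9≡37, 15^10≡23, 15^11≡3, 15^12≡7, 15^13≡29, 15^14≡17, 15^15≡27, 15^16≡25, 15^17≡33, 15^18≡1. Order = 18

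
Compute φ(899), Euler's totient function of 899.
840

Prime factorization: 899 = 29 × 31
Using the formula φ(n) = n × Π(1 - 1/p) for each prime factor p:
φ(899) = 899 × (1 - 1/29) × (1 - 1/31)
φ(899) = 840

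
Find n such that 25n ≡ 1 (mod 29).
25^(-1) ≡ 7 (mod 29). Verification: 25 × 7 = 175 ≡ 1 (mod 29)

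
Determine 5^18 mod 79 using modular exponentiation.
Using repeated squaring. 18 = 16 + 2 (binary 10010). Repeated squaring mod 79: 5^1 ≡ 5; 5^2 ≡ 5² = 25 ≡ 25; 5^4 ≡ 25² = 625 ≡ 72; 5^8 ≡ 72² = 5184 ≡ 49; 5^16 ≡ 49² = 2401 ≡ 31. Multiply: 5^18 = 5^16 × 5^2 ≡ 31 × 25 (mod 79): 31 × 25 = 775 ≡ 64. So 5^18 ≡ 64 (mod 79).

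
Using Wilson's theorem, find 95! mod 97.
(96)! = (95)! × (96) ≡ -1 (mod 97). So (95)! ≡ -1 × (96)^(-1) ≡ (-1)×(-1) = 1 (mod 97)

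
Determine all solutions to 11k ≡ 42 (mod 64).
62

Since gcd(11, 64) = 1 divides 42, a solution exists.
Multiply both sides by the inverse of 11 mod 64:
  11^(-1) mod 64 = 35
  x ≡ 35 × 42 ≡ 1470 ≡ 62 (mod 64)
Verification: 11 × 62 = 682 = 10 × 64 + 42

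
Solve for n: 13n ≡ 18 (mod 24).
18

Since gcd(13, 24) = 1 divides 18, a solution exists.
Multiply both sides by the inverse of 13 mod 24:
  13^(-1) mod 24 = 13
  x ≡ 13 × 18 ≡ 234 ≡ 18 (mod 24)
Verification: 13 × 18 = 234 = 9 × 24 + 18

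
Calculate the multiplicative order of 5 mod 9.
Powers of 5 mod 9: 5^1≡5, 5^2≡7, 5^3≡8, 5^4≡4, 5^5≡2, 5^6≡1. Order = 6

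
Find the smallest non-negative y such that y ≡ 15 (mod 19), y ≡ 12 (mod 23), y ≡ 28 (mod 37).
4727

Using the Chinese Remainder Theorem:
M = product of moduli = 16169
For equation 1: M_1 = 851, 851 ≡ 15 (mod 19), inverse of 851 mod 19 is 14 (check: 15 × 14 = 210 ≡ 1 (mod 19))
For equation 2: M_2 = 703, 703 ≡ 13 (mod 23), inverse of 703 mod 23 is 16 (check: 13 × 16 = 208 ≡ 1 (mod 23))
For equation 3: M_3 = 437, 437 ≡ 30 (mod 37), inverse of 437 mod 37 is 21 (check: 30 × 21 = 630 ≡ 1 (mod 37))
Combine: y ≡ Σ r_i×M_i×(M_i⁻¹ mod m_i) = 15×851×14 + 12×703×16 + 28×437×21 = 178710 + 134976 + 256956 = 570642
570642 mod 16169 = 4727
y ≡ 4727 (mod 16169)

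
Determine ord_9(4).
Powers of 4 mod 9: 4^1≡4, 4^2≡7, 4^3≡1. Order = 3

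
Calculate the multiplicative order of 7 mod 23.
Powers of 7 mod 23: 7^1≡7, 7^2≡3, 7^3≡21, 7^4≡9, 7^5≡17, 7^6≡4, 7^7≡5, 7^8≡12, 7^9≡15, 7^10≡13, 7^11≡22, 7^12≡16, 7^13≡20, 7^14≡2, 7^15≡14, 7^16≡6, 7^17≡19, 7^18≡18, 7^19≡11, 7^20≡8, 7^21≡10, 7^22≡1. Order = 22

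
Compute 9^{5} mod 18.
9

Using successive squaring:
Binary expansion of 5: 101
Powers of 9 mod 18 (each is the square of the previous):
  9^1 ≡ 9 (mod 18)
  9^2 ≡ 9² = 81 ≡ 9 (mod 18)
  9^4 ≡ 9² = 81 ≡ 9 (mod 18)
5 = 4 + 1, so 9^5 = 9^4 × 9^1 ≡ 9 × 9 (mod 18)
Multiplying step by step:
  9 × 9 = 81 ≡ 9 (mod 18)
Result: 9^5 ≡ 9 (mod 18)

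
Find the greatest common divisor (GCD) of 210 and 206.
2

Using the Euclidean algorithm:
210 = 1 × 206 + 4
206 = 51 × 4 + 2
4 = 2 × 2 + 0

GCD(210, 206) = 2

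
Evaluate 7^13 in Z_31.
Using repeated squaring. 13 = 8 + 4 + 1 (binary 1101). Repeated squaring mod 31: 7^1 ≡ 7; 7^2 ≡ 7² = 49 ≡ 18; 7^4 ≡ 18² = 324 ≡ 14; 7^8 ≡ 14² = 196 ≡ 10. Multiply: 7^13 = 7^8 × 7^4 × 7^1 ≡ 10 × 14 × 7 (mod 31): 10 × 14 = 140 ≡ 16; 16 × 7 = 112 ≡ 19. So 7^13 ≡ 19 (mod 31).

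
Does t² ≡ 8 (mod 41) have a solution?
By Euler's criterion: 8^{20} ≡ 1 (mod 41). Since this equals 1, 8 is a QR.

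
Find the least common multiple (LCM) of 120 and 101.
12120

First find GCD(120, 101) using the Euclidean algorithm:
120 = 1 × 101 + 19
101 = 5 × 19 + 6
19 = 3 × 6 + 1
6 = 6 × 1 + 0
GCD(120, 101) = 1

LCM formula: LCM(a, b) = (a × b) / GCD(a, b)
LCM(120, 101) = (120 × 101) / 1
LCM(120, 101) = 12120 / 1
LCM(120, 101) = 12120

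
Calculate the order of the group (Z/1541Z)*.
1452

Prime factorization: 1541 = 23 × 67
Using the formula φ(n) = n × Π(1 - 1/p) for each prime factor p:
φ(1541) = 1541 × (1 - 1/23) × (1 - 1/67)
φ(1541) = 1452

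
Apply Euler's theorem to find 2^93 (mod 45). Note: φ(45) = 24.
By Euler: 2^{24} ≡ 1 (mod 45) since gcd(2, 45) = 1. 93 = 3×24 + 21. So 2^{93} ≡ 2^{21} ≡ 17 (mod 45)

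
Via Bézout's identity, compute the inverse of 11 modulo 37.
Extended GCD: 11(-10) + 37(3) = 1. So 11^(-1) ≡ 27 ≡ 27 (mod 37). Verify: 11 × 27 = 297 ≡ 1 (mod 37)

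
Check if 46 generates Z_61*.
p - 1 = 60 has prime divisors 2, 3, 5. Check 46^(60/q) mod 61 for each: 46^(60/2) = 46^30 ≡ 1, 46^(60/3) = 46^20 ≡ 47, 46^(60/5) = 46^12 ≡ 58 (mod 61). Since 46^30 ≡ 1 (mod 61), the order of 46 divides 30 (in fact the order is 30) ≠ 60, so it is not a primitive root.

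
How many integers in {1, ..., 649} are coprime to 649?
580

Prime factorization: 649 = 11 × 59
Using the formula φ(n) = n × Π(1 - 1/p) for each prime factor p:
φ(649) = 649 × (1 - 1/11) × (1 - 1/59)
φ(649) = 580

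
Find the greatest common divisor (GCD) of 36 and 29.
1

Using the Euclidean algorithm:
36 = 1 × 29 + 7
29 = 4 × 7 + 1
7 = 7 × 1 + 0

GCD(36, 29) = 1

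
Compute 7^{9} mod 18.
1

Using successive squaring:
Binary expansion of 9: 1001
Powers of 7 mod 18 (each is the square of the previous):
  7^1 ≡ 7 (mod 18)
  7^2 ≡ 7² = 49 ≡ 13 (mod 18)
  7^4 ≡ 13² = 169 ≡ 7 (mod 18)
  7^8 ≡ 7² = 49 ≡ 13 (mod 18)
9 = 8 + 1, so 7^9 = 7^8 × 7^1 ≡ 13 × 7 (mod 18)
Multiplying step by step:
  13 × 7 = 91 ≡ 1 (mod 18)
Result: 7^9 ≡ 1 (mod 18)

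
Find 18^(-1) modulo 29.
21

Using Extended Euclidean Algorithm:
gcd(18, 29) = 1
Bezout coefficients: 18 × -8 + 29 × 5 = 1
So 18 × -8 ≡ 1 (mod 29)
The inverse is -8 mod 29 = 21
Verification: 18 × 21 = 378 = 13 × 29 + 1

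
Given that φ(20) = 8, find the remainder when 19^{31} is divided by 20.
By Euler: 19^{8} ≡ 1 (mod 20) since gcd(19, 20) = 1. 31 = 3×8 + 7. So 19^{31} ≡ 19^{7} ≡ 19 (mod 20)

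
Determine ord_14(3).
Powers of 3 mod 14: 3^1≡3, 3^2≡9, 3^3≡13, 3^4≡11, 3^5≡5, 3^6≡1. Order = 6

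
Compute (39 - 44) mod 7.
2

(39 - 44) = -5
-5 mod 7 = 2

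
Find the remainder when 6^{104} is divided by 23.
By Fermat: 6^{22} ≡ 1 (mod 23). 104 = 4×22 + 16. So 6^{104} ≡ 6^{16} ≡ 2 (mod 23)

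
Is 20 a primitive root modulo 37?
Yes

To verify, check if 20^(36/q) ≢ 1 (mod 37) for each prime divisor q of 36
Divisors of 36 = 36: [1, 2, 3, 4, 6, 9, 12, 18, 36]
  20^(36/2) = 20^18 ≡ 36 (mod 37)
  20^(36/3) = 20^12 ≡ 26 (mod 37)
Conclusion: 20 is a primitive root modulo 37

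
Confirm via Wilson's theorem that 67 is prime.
(66)! mod 67 = 66. Since this equals -1 (mod 67), Wilson confirms 67 is prime.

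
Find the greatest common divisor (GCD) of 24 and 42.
6

Using the Euclidean algorithm:
24 = 0 × 42 + 24
42 = 1 × 24 + 18
24 = 1 × 18 + 6
18 = 3 × 6 + 0

GCD(24, 42) = 6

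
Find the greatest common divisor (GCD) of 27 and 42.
3

Using the Euclidean algorithm:
27 = 0 × 42 + 27
42 = 1 × 27 + 15
27 = 1 × 15 + 12
15 = 1 × 12 + 3
12 = 4 × 3 + 0

GCD(27, 42) = 3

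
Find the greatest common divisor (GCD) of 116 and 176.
4

Using the Euclidean algorithm:
116 = 0 × 176 + 116
176 = 1 × 116 + 60
116 = 1 × 60 + 56
60 = 1 × 56 + 4
56 = 14 × 4 + 0

GCD(116, 176) = 4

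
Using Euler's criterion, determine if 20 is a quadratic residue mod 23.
By Euler's criterion: 20^{11} ≡ 22 (mod 23). Since this equals -1 (≡ 22), 20 is not a QR.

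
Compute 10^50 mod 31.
Using Fermat: 10^{30} ≡ 1 (mod 31). 50 ≡ 20 (mod 30). So 10^{50} ≡ 10^{20} ≡ 25 (mod 31)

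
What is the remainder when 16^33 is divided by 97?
Using repeated squaring. 33 = 32 + 1 (binary 100001). Repeated squaring mod 97: 16^1 ≡ 16; 16^2 ≡ 16² = 256 ≡ 62; 16^4 ≡ 62² = 3844 ≡ 61; 16^8 ≡ 61² = 3721 ≡ 35; 16^16 ≡ 35² = 1225 ≡ 61; 16^32 ≡ 61² = 3721 ≡ 35. Multiply: 16^33 = 16^32 × 16^1 ≡ 35 × 16 (mod 97): 35 × 16 = 560 ≡ 75. So 16^33 ≡ 75 (mod 97).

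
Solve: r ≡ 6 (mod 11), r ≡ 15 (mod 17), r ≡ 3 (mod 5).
M = 11 × 17 × 5 = 935. M₁ = 85, y₁ ≡ 7 (mod 11). M₂ = 55, y₂ ≡ 13 (mod 17). M₃ = 187, y₃ ≡ 3 (mod 5). r = 6×85×7 + 15×55×13 + 3×187×3 ≡ 83 (mod 935)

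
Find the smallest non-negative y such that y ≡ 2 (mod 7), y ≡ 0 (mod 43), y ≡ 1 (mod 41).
9718

Using the Chinese Remainder Theorem:
M = product of moduli = 12341
For equation 1: M_1 = 1763, 1763 ≡ 6 (mod 7), inverse of 1763 mod 7 is 6 (check: 6 × 6 = 36 ≡ 1 (mod 7))
For equation 2: M_2 = 287, 287 ≡ 29 (mod 43), inverse of 287 mod 43 is 3 (check: 29 × 3 = 87 ≡ 1 (mod 43))
For equation 3: M_3 = 301, 301 ≡ 14 (mod 41), inverse of 301 mod 41 is 3 (check: 14 × 3 = 42 ≡ 1 (mod 41))
Combine: y ≡ Σ r_i×M_i×(M_i⁻¹ mod m_i) = 2×1763×6 + 0×287×3 + 1×301×3 = 21156 + 0 + 903 = 22059
22059 mod 12341 = 9718
y ≡ 9718 (mod 12341)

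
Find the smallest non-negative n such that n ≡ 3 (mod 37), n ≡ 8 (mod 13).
151

Using the Chinese Remainder Theorem:
M = product of moduli = 481
For equation 1: M_1 = 13, 13 ≡ 13 (mod 37), inverse of 13 mod 37 is 20 (check: 13 × 20 = 260 ≡ 1 (mod 37))
For equation 2: M_2 = 37, 37 ≡ 11 (mod 13), inverse of 37 mod 13 is 6 (check: 11 × 6 = 66 ≡ 1 (mod 13))
Combine: n ≡ Σ r_i×M_i×(M_i⁻¹ mod m_i) = 3×13×20 + 8×37×6 = 780 + 1776 = 2556
2556 mod 481 = 151
n ≡ 151 (mod 481)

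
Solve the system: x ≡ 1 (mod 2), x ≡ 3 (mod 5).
M = 2 × 5 = 10. M₁ = 5, y₁ ≡ 1 (mod 2). M₂ = 2, y₂ ≡ 3 (mod 5). x = 1×5×1 + 3×2×3 ≡ 3 (mod 10)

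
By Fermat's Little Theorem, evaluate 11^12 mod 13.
By Fermat's Little Theorem, 11^{12} ≡ 1 (mod 13) since 13 is prime and gcd(11, 13) = 1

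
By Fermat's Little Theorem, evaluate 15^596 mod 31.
By Fermat: 15^{30} ≡ 1 (mod 31). 596 ≡ 26 (mod 30). So 15^{596} ≡ 15^{26} ≡ 16 (mod 31)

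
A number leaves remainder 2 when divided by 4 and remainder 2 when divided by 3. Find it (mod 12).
M = 4 × 3 = 12. M₁ = 3, y₁ ≡ 3 (mod 4). M₂ = 4, y₂ ≡ 1 (mod 3). t = 2×3×3 + 2×4×1 ≡ 2 (mod 12)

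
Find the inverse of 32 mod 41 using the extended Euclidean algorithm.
Extended GCD: 32(9) + 41(-7) = 1. So 32^(-1) ≡ 9 ≡ 9 (mod 41). Verify: 32 × 9 = 288 ≡ 1 (mod 41)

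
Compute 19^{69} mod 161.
97

Using successive squaring:
Binary expansion of 69: 1000101
Powers of 19 mod 161 (each is the square of the previous):
  19^1 ≡ 19 (mod 161)
  19^2 ≡ 19² = 361 ≡ 39 (mod 161)
  19^4 ≡ 39² = 1521 ≡ 72 (mod 161)
  19^8 ≡ 72² = 5184 ≡ 32 (mod 161)
  19^16 ≡ 32² = 1024 ≡ 58 (mod 161)
  19^32 ≡ 58² = 3364 ≡ 144 (mod 161)
  19^64 ≡ 144² = 20736 ≡ 128 (mod 161)
69 = 64 + 4 + 1, so 19^69 = 19^64 × 19^4 × 19^1 ≡ 128 × 72 × 19 (mod 161)
Multiplying step by step:
  128 × 72 = 9216 ≡ 39 (mod 161)
  39 × 19 = 741 ≡ 97 (mod 161)
Result: 19^69 ≡ 97 (mod 161)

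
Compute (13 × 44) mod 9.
5

(13 × 44) = 572
572 mod 9 = 5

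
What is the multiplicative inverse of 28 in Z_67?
12

Using Extended Euclidean Algorithm:
gcd(28, 67) = 1
Bezout coefficients: 28 × 12 + 67 × -5 = 1
So 28 × 12 ≡ 1 (mod 67)
The inverse is 12 mod 67 = 12
Verification: 28 × 12 = 336 = 5 × 67 + 1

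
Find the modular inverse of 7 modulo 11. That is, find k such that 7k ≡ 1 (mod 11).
8

Using Extended Euclidean Algorithm:
gcd(7, 11) = 1
Bezout coefficients: 7 × -3 + 11 × 2 = 1
So 7 × -3 ≡ 1 (mod 11)
The inverse is -3 mod 11 = 8
Verification: 7 × 8 = 56 = 5 × 11 + 1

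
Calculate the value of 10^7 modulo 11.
7 = 4 + 2 + 1 (binary 111). Repeated squaring mod 11: 10^1 ≡ 10; 10^2 ≡ 10² = 100 ≡ 1; 10^4 ≡ 1² = 1 ≡ 1. Multiply: 10^7 = 10^4 × 10^2 × 10^1 ≡ 1 × 1 × 10 (mod 11): 1 × 1 = 1 ≡ 1; 1 × 10 = 10 ≡ 10. So 10^7 ≡ 10 (mod 11).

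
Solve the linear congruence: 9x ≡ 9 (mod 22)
1

Since gcd(9, 22) = 1 divides 9, a solution exists.
Multiply both sides by the inverse of 9 mod 22:
  9^(-1) mod 22 = 5
  x ≡ 5 × 9 ≡ 45 ≡ 1 (mod 22)
Verification: 9 × 1 = 9 = 0 × 22 + 9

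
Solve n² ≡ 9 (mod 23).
The square roots of 9 mod 23 are 3 and 20. Verify: 3² = 9 ≡ 9 (mod 23)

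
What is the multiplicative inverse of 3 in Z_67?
3^(-1) ≡ 45 (mod 67). Verification: 3 × 45 = 135 ≡ 1 (mod 67)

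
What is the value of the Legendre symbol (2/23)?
(2/23) = 2^{11} mod 23 = 1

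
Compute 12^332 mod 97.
Using Fermat: 12^{96} ≡ 1 (mod 97). 332 ≡ 44 (mod 96). So 12^{332} ≡ 12^{44} ≡ 22 (mod 97)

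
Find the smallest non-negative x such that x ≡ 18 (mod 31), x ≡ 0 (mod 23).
483

Using the Chinese Remainder Theorem:
M = product of moduli = 713
For equation 1: M_1 = 23, 23 ≡ 23 (mod 31), inverse of 23 mod 31 is 27 (check: 23 × 27 = 621 ≡ 1 (mod 31))
For equation 2: M_2 = 31, 31 ≡ 8 (mod 23), inverse of 31 mod 23 is 3 (check: 8 × 3 = 24 ≡ 1 (mod 23))
Combine: x ≡ Σ r_i×M_i×(M_i⁻¹ mod m_i) = 18×23×27 + 0×31×3 = 11178 + 0 = 11178
11178 mod 713 = 483
x ≡ 483 (mod 713)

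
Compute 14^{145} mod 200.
24

Using successive squaring:
Binary expansion of 145: 10010001
Powers of 14 mod 200 (each is the square of the previous):
  14^1 ≡ 14 (mod 200)
  14^2 ≡ 14² = 196 ≡ 196 (mod 200)
  14^4 ≡ 196² = 38416 ≡ 16 (mod 200)
  14^8 ≡ 16² = 256 ≡ 56 (mod 200)
  14^16 ≡ 56² = 3136 ≡ 136 (mod 200)
  14^32 ≡ 136² = 18496 ≡ 96 (mod 200)
  14^64 ≡ 96² = 9216 ≡ 16 (mod 200)
  14^128 ≡ 16² = 256 ≡ 56 (mod 200)
145 = 128 + 16 + 1, so 14^145 = 14^128 × 14^16 × 14^1 ≡ 56 × 136 × 14 (mod 200)
Multiplying step by step:
  56 × 136 = 7616 ≡ 16 (mod 200)
  16 × 14 = 224 ≡ 24 (mod 200)
Result: 14^145 ≡ 24 (mod 200)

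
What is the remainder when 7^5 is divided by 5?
7 ≡ 2 (mod 5). 5 = 4 + 1 (binary 101). Repeated squaring mod 5: 2^1 ≡ 2; 2^2 ≡ 2² = 4 ≡ 4; 2^4 ≡ 4² = 16 ≡ 1. Multiply: 7^5 ≡ 2^4 × 2^1 ≡ 1 × 2 (mod 5): 1 × 2 = 2 ≡ 2. So 7^5 ≡ 2 (mod 5).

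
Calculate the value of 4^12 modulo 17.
Using repeated squaring. 12 = 8 + 4 (binary 1100). Repeated squaring mod 17: 4^1 ≡ 4; 4^2 ≡ 4² = 16 ≡ 16; 4^4 ≡ 16² = 256 ≡ 1; 4^8 ≡ 1² = 1 ≡ 1. Multiply: 4^12 = 4^8 × 4^4 ≡ 1 × 1 (mod 17): 1 × 1 = 1 ≡ 1. So 4^12 ≡ 1 (mod 17).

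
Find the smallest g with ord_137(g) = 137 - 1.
p - 1 = 136 has prime divisors 2, 17. h is a primitive root mod 137 iff h^(136/q) ≢ 1 (mod 137) for each such q.
h = 2: 2^68 ≡ 1, 2^8 ≡ 119 (mod 137); 2^68 ≡ 1, so not a primitive root.
h = 3: 3^68 ≡ 136, 3^8 ≡ 122 (mod 137); none is 1, so 3 has order 136 and is a primitive root.
The smallest primitive root mod 137 is g = 3.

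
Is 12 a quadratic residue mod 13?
By Euler's criterion: 12^{6} ≡ 1 (mod 13). Since this equals 1, 12 is a QR.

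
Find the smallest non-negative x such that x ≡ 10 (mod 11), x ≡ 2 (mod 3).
32

Using the Chinese Remainder Theorem:
M = product of moduli = 33
For equation 1: M_1 = 3, 3 ≡ 3 (mod 11), inverse of 3 mod 11 is 4 (check: 3 × 4 = 12 ≡ 1 (mod 11))
For equation 2: M_2 = 11, 11 ≡ 2 (mod 3), inverse of 11 mod 3 is 2 (check: 2 × 2 = 4 ≡ 1 (mod 3))
Combine: x ≡ Σ r_i×M_i×(M_i⁻¹ mod m_i) = 10×3×4 + 2×11×2 = 120 + 44 = 164
164 mod 33 = 32
x ≡ 32 (mod 33)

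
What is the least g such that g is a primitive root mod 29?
p - 1 = 28 has prime divisors 2, 7. h is a primitive root mod 29 iff h^(28/q) ≢ 1 (mod 29) for each such q.
h = 2: 2^14 ≡ 28, 2^4 ≡ 16 (mod 29); none is 1, so 2 has order 28 and is a primitive root.
The smallest primitive root mod 29 is g = 2.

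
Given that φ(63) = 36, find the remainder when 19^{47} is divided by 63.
By Euler: 19^{36} ≡ 1 (mod 63) since gcd(19, 63) = 1. 47 = 1×36 + 11. So 19^{47} ≡ 19^{11} ≡ 10 (mod 63)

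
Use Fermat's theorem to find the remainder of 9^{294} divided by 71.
5

By Fermat's Little Theorem, a^(p-1) ≡ 1 (mod p) for prime p and gcd(a, p) = 1
Here p = 71, so 9^70 ≡ 1 (mod 71)
We can reduce the exponent: 294 mod 70 = 14
So 9^294 ≡ 9^14 (mod 71)
Computing: 9^14 mod 71 = 5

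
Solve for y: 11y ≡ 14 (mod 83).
39

Since gcd(11, 83) = 1 divides 14, a solution exists.
Multiply both sides by the inverse of 11 mod 83:
  11^(-1) mod 83 = 68
  x ≡ 68 × 14 ≡ 952 ≡ 39 (mod 83)
Verification: 11 × 39 = 429 = 5 × 83 + 14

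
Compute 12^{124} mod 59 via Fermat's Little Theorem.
21

By Fermat's Little Theorem, a^(p-1) ≡ 1 (mod p) for prime p and gcd(a, p) = 1
Here p = 59, so 12^58 ≡ 1 (mod 59)
We can reduce the exponent: 124 mod 58 = 8
So 12^124 ≡ 12^8 (mod 59)
Computing: 12^8 mod 59 = 21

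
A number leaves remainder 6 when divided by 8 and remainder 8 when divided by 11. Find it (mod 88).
M = 8 × 11 = 88. M₁ = 11, y₁ ≡ 3 (mod 8). M₂ = 8, y₂ ≡ 7 (mod 11). n = 6×11×3 + 8×8×7 ≡ 30 (mod 88)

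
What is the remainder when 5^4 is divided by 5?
5 ≡ 0 (mod 5). 4 = 4 (binary 100). Repeated squaring mod 5: 0^1 ≡ 0; 0^2 ≡ 0² = 0 ≡ 0; 0^4 ≡ 0² = 0 ≡ 0. So 5^4 ≡ 0 (mod 5).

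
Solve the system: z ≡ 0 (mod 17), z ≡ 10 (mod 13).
M = 17 × 13 = 221. M₁ = 13, y₁ ≡ 4 (mod 17). M₂ = 17, y₂ ≡ 10 (mod 13). z = 0×13×4 + 10×17×10 ≡ 153 (mod 221)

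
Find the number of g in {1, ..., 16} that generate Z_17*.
Number of primitive roots mod 17 = φ(16) = 8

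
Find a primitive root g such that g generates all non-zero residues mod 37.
p - 1 = 36 has prime divisors 2, 3. h is a primitive root mod 37 iff h^(36/q) ≢ 1 (mod 37) for each such q.
h = 2: 2^18 ≡ 36, 2^12 ≡ 26 (mod 37); none is 1, so 2 has order 36 and is a primitive root.
The smallest primitive root mod 37 is g = 2.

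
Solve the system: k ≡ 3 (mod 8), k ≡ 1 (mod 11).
M = 8 × 11 = 88. M₁ = 11, y₁ ≡ 3 (mod 8). M₂ = 8, y₂ ≡ 7 (mod 11). k = 3×11×3 + 1×8×7 ≡ 67 (mod 88)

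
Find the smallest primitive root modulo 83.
2

A primitive root g modulo p has order p-1 = 82
Prime divisors of 82: [2, 41]
g is a primitive root iff g^(82/q) ≢ 1 (mod 83) for each prime divisor q
Testing small values:
  g = 2: 2^41 ≡ 82, 2^2 ≡ 4 (mod 83) → none is 1, primitive root!
The smallest primitive root is 2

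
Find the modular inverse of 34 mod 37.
34^(-1) ≡ 12 (mod 37). Verification: 34 × 12 = 408 ≡ 1 (mod 37)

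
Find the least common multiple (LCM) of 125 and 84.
10500

First find GCD(125, 84) using the Euclidean algorithm:
125 = 1 × 84 + 41
84 = 2 × 41 + 2
41 = 20 × 2 + 1
2 = 2 × 1 + 0
GCD(125, 84) = 1

LCM formula: LCM(a, b) = (a × b) / GCD(a, b)
LCM(125, 84) = (125 × 84) / 1
LCM(125, 84) = 10500 / 1
LCM(125, 84) = 10500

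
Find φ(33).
20

Prime factorization: 33 = 3 × 11
Using the formula φ(n) = n × Π(1 - 1/p) for each prime factor p:
φ(33) = 33 × (1 - 1/3) × (1 - 1/11)
φ(33) = 20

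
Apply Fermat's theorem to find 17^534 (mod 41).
By Fermat: 17^{40} ≡ 1 (mod 41). 534 ≡ 14 (mod 40). So 17^{534} ≡ 17^{14} ≡ 5 (mod 41)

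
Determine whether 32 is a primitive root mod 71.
p - 1 = 70 has prime divisors 2, 5, 7. Check 32^(70/q) mod 71 for each: 32^(70/2) = 32^35 ≡ 1, 32^(70/5) = 32^14 ≡ 1, 32^(70/7) = 32^10 ≡ 37 (mod 71). Since 32^35 ≡ 1 (mod 71), the order of 32 divides 35 (in fact the order is 7) ≠ 70, so it is not a primitive root.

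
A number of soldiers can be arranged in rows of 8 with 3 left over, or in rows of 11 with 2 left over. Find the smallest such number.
M = 8 × 11 = 88. M₁ = 11, y₁ ≡ 3 (mod 8). M₂ = 8, y₂ ≡ 7 (mod 11). n = 3×11×3 + 2×8×7 ≡ 35 (mod 88). The smallest positive such number is 35.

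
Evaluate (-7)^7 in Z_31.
(-7) ≡ 24 (mod 31). 7 = 4 + 2 + 1 (binary 111). Repeated squaring mod 31: 24^1 ≡ 24; 24^2 ≡ 24² = 576 ≡ 18; 24^4 ≡ 18² = 324 ≡ 14. Multiply: (-7)^7 ≡ 24^4 × 24^2 × 24^1 ≡ 14 × 18 × 24 (mod 31): 14 × 18 = 252 ≡ 4; 4 × 24 = 96 ≡ 3. So (-7)^7 ≡ 3 (mod 31).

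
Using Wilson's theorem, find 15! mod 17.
(16)! = (15)! × (16) ≡ -1 (mod 17). So (15)! ≡ -1 × (16)^(-1) ≡ (-1)×(-1) = 1 (mod 17)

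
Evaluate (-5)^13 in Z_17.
Using repeated squaring. (-5) ≡ 12 (mod 17). 13 = 8 + 4 + 1 (binary 1101). Repeated squaring mod 17: 12^1 ≡ 12; 12^2 ≡ 12² = 144 ≡ 8; 12^4 ≡ 8² = 64 ≡ 13; 12^8 ≡ 13² = 169 ≡ 16. Multiply: (-5)^13 ≡ 12^8 × 12^4 × 12^1 ≡ 16 × 13 × 12 (mod 17): 16 × 13 = 208 ≡ 4; 4 × 12 = 48 ≡ 14. So (-5)^13 ≡ 14 (mod 17).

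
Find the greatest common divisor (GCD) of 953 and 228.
1

Using the Euclidean algorithm:
953 = 4 × 228 + 41
228 = 5 × 41 + 23
41 = 1 × 23 + 18
23 = 1 × 18 + 5
18 = 3 × 5 + 3
5 = 1 × 3 + 2
3 = 1 × 2 + 1
2 = 2 × 1 + 0

GCD(953, 228) = 1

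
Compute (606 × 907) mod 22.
16

(606 × 907) = 549642
549642 mod 22 = 16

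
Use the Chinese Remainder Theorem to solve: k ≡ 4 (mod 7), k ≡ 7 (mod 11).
M = 7 × 11 = 77. M₁ = 11, y₁ ≡ 2 (mod 7). M₂ = 7, y₂ ≡ 8 (mod 11). k = 4×11×2 + 7×7×8 ≡ 18 (mod 77)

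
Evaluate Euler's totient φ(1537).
1456

Prime factorization: 1537 = 29 × 53
Using the formula φ(n) = n × Π(1 - 1/p) for each prime factor p:
φ(1537) = 1537 × (1 - 1/29) × (1 - 1/53)
φ(1537) = 1456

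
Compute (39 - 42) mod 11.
8

(39 - 42) = -3
-3 mod 11 = 8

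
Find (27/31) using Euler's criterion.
(27/31) = 27^{15} mod 31 = -1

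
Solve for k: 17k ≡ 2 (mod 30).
16

Since gcd(17, 30) = 1 divides 2, a solution exists.
Multiply both sides by the inverse of 17 mod 30:
  17^(-1) mod 30 = 23
  x ≡ 23 × 2 ≡ 46 ≡ 16 (mod 30)
Verification: 17 × 16 = 272 = 9 × 30 + 2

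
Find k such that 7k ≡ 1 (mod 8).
7

Since gcd(7, 8) = 1 divides 1, a solution exists.
Multiply both sides by the inverse of 7 mod 8:
  7^(-1) mod 8 = 7
  x ≡ 7 × 1 ≡ 7 ≡ 7 (mod 8)
Verification: 7 × 7 = 49 = 6 × 8 + 1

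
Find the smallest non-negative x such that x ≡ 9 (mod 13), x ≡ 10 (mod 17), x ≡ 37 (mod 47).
9343

Using the Chinese Remainder Theorem:
M = product of moduli = 10387
For equation 1: M_1 = 799, 799 ≡ 6 (mod 13), inverse of 799 mod 13 is 11 (check: 6 × 11 = 66 ≡ 1 (mod 13))
For equation 2: M_2 = 611, 611 ≡ 16 (mod 17), inverse of 611 mod 17 is 16 (check: 16 × 16 = 256 ≡ 1 (mod 17))
For equation 3: M_3 = 221, 221 ≡ 33 (mod 47), inverse of 221 mod 47 is 10 (check: 33 × 10 = 330 ≡ 1 (mod 47))
Combine: x ≡ Σ r_i×M_i×(M_i⁻¹ mod m_i) = 9×799×11 + 10×611×16 + 37×221×10 = 79101 + 97760 + 81770 = 258631
258631 mod 10387 = 9343
x ≡ 9343 (mod 10387)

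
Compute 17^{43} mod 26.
17

Using successive squaring:
Binary expansion of 43: 101011
Powers of 17 mod 26 (each is the square of the previous):
  17^1 ≡ 17 (mod 26)
  17^2 ≡ 17² = 289 ≡ 3 (mod 26)
  17^4 ≡ 3² = 9 ≡ 9 (mod 26)
  17^8 ≡ 9² = 81 ≡ 3 (mod 26)
  17^16 ≡ 3² = 9 ≡ 9 (mod 26)
  17^32 ≡ 9² = 81 ≡ 3 (mod 26)
43 = 32 + 8 + 2 + 1, so 17^43 = 17^32 × 17^8 × 17^2 × 17^1 ≡ 3 × 3 × 3 × 17 (mod 26)
Multiplying step by step:
  3 × 3 = 9 ≡ 9 (mod 26)
  9 × 3 = 27 ≡ 1 (mod 26)
  1 × 17 = 17 ≡ 17 (mod 26)
Result: 17^43 ≡ 17 (mod 26)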